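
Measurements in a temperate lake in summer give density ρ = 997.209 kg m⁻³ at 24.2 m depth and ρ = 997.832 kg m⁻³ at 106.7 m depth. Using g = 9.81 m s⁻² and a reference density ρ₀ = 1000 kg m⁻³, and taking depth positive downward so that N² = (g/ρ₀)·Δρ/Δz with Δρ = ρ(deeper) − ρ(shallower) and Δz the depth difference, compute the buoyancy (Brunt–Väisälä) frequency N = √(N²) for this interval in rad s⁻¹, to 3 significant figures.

8.61 × 10⁻³ rad s⁻¹

Δρ = 997.832 − 997.209 = 0.623 kg m⁻³ over Δz = 106.7 − 24.2 = 82.5 m.
N² = (9.81/1000) × (0.623/82.5) = 7.4080 × 10⁻⁵ s⁻².
N = √(7.4080 × 10⁻⁵) = 8.6070 × 10⁻³ rad s⁻¹ ≈ 8.61 × 10⁻³ rad s⁻¹.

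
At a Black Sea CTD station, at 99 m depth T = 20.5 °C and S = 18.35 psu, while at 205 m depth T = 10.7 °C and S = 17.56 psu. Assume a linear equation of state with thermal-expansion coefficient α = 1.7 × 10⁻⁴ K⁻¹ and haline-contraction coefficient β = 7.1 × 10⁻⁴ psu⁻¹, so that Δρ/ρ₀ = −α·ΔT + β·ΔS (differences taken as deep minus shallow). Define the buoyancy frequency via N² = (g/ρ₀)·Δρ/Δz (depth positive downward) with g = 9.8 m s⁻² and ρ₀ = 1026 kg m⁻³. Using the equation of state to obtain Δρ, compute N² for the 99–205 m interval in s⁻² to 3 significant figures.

1.02 × 10⁻⁴ s⁻²

ΔT = -9.8 K, ΔS = -0.79 psu (deep − shallow).
Δρ/ρ₀ = −αΔT + βΔS = 1.666 × 10⁻³ − 5.609 × 10⁻⁴ = 1.1051 × 10⁻³, so Δρ ≈ 1.134 kg m⁻³.
N² = (g/ρ₀)·Δρ/Δz = g·(Δρ/ρ₀)/Δz = 9.8 × 1.1051 × 10⁻³ / 106 = 1.0217 × 10⁻⁴ s⁻² ≈ 1.02 × 10⁻⁴ s⁻².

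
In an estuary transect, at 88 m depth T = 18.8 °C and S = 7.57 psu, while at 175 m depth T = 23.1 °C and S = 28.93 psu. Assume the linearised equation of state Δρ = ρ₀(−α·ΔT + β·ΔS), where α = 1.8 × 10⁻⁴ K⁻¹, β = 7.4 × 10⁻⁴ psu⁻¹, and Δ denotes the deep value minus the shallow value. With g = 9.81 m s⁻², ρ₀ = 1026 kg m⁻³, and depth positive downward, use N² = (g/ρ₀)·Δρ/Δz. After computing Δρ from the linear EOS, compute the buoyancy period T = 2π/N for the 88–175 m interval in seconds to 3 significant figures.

ΔT = +4.3 K, ΔS = +21.36 psu (deep − shallow).
Δρ/ρ₀ = −αΔT + βΔS = -7.74 × 10⁻⁴ + 0.0158064 = 0.0150324, so Δρ ≈ 15.42 kg m⁻³.
N² = (g/ρ₀)·Δρ/Δz = g·(Δρ/ρ₀)/Δz = 9.81 × 0.0150324 / 87 = 1.6950 × 10⁻³ s⁻².
N = √(1.6950 × 10⁻³) = 0.041170 rad s⁻¹ → T = 2π/N = 152.62 s ≈ 153 s.

153 s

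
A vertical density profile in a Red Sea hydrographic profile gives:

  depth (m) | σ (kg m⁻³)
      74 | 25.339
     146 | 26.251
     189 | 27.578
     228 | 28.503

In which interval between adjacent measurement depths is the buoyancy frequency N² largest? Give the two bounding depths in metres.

146–189 m

Compute the density gradient over each adjacent pair:
  74–146 m: Δρ/Δz = 0.912/72 = 0.013 kg m⁻⁴
  146–189 m: Δρ/Δz = 1.327/43 = 0.031 kg m⁻⁴
  189–228 m: Δρ/Δz = 0.925/39 = 0.024 kg m⁻⁴
The largest gradient is in the 146–189 m interval — the pycnocline.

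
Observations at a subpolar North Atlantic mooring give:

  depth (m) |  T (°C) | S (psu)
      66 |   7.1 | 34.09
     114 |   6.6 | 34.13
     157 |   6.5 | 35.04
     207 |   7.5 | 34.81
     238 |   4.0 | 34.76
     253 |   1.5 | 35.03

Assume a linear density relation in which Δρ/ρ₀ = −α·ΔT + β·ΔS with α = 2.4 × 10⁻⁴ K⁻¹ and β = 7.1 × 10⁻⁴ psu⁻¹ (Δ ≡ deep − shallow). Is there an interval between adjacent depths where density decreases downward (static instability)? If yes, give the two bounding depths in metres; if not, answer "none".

157–207 m

Evaluate Δρ/ρ₀ = −αΔT + βΔS across each adjacent pair:
  66–114 m: −αΔT+βΔS = −(2.4 × 10⁻⁴)(-0.5)+(7.1 × 10⁻⁴)(+0.04) = 1.5 × 10⁻⁴ → stable
  114–157 m: −αΔT+βΔS = −(2.4 × 10⁻⁴)(-0.1)+(7.1 × 10⁻⁴)(+0.91) = 6.7 × 10⁻⁴ → stable
  157–207 m: −αΔT+βΔS = −(2.4 × 10⁻⁴)(+1.0)+(7.1 × 10⁻⁴)(-0.23) = -4.0 × 10⁻⁴ → UNSTABLE
  207–238 m: −αΔT+βΔS = −(2.4 × 10⁻⁴)(-3.5)+(7.1 × 10⁻⁴)(-0.05) = 8.0 × 10⁻⁴ → stable
  238–253 m: −αΔT+βΔS = −(2.4 × 10⁻⁴)(-2.5)+(7.1 × 10⁻⁴)(+0.27) = 7.9 × 10⁻⁴ → stable
The 157–207 m interval has Δρ < 0: lighter water underlies denser water.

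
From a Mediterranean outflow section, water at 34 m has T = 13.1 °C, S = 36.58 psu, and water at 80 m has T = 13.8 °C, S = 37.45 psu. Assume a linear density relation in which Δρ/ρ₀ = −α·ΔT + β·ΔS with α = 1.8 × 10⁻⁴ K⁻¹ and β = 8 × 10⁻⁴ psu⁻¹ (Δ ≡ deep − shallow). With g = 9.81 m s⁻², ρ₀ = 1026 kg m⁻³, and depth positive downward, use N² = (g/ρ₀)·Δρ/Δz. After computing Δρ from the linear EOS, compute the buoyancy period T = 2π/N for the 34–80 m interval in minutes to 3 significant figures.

ΔT = +0.7 K, ΔS = +0.87 psu (deep − shallow).
Δρ/ρ₀ = −αΔT + βΔS = -1.26 × 10⁻⁴ + 6.96 × 10⁻⁴ = 5.70 × 10⁻⁴, so Δρ ≈ 0.5848 kg m⁻³.
N² = (g/ρ₀)·Δρ/Δz = g·(Δρ/ρ₀)/Δz = 9.81 × 5.70 × 10⁻⁴ / 46 = 1.2156 × 10⁻⁴ s⁻².
N = √(1.2156 × 10⁻⁴) = 0.011025 rad s⁻¹ → T = 2π/N = 569.90 s = 9.4983 min ≈ 9.50 min.

9.50 min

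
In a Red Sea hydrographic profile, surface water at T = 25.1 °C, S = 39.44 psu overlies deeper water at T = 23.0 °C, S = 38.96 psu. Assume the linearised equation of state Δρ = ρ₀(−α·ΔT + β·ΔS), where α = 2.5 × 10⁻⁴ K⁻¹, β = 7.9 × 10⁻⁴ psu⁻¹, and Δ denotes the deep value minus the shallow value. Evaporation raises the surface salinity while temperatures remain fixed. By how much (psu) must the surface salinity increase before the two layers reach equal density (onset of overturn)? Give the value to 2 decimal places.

Neutral buoyancy requires −α(T_deep − T_surf) + β(S_deep − S_surf′) = 0.
S_surf′ = S_deep − (α/β)·ΔT = 38.96 − (2.5 × 10⁻⁴/7.9 × 10⁻⁴)·(-2.1) = 39.6246 psu.
Increase required: 39.6246 − 39.44 = 0.1846 psu.

0.18 psu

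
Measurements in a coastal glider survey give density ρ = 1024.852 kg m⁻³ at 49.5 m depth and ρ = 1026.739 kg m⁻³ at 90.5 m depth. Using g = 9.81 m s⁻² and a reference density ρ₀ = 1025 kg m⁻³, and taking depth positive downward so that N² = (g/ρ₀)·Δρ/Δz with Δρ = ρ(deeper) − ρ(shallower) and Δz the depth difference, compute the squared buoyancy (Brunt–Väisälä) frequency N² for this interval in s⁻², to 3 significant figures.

4.40 × 10⁻⁴ s⁻²

Δρ = 1026.739 − 1024.852 = 1.887 kg m⁻³ over Δz = 90.5 − 49.5 = 41 m.
N² = (9.81/1025) × (1.887/41) = 4.4049 × 10⁻⁴ s⁻² ≈ 4.40 × 10⁻⁴ s⁻².
A positive N² confirms static stability across the interval.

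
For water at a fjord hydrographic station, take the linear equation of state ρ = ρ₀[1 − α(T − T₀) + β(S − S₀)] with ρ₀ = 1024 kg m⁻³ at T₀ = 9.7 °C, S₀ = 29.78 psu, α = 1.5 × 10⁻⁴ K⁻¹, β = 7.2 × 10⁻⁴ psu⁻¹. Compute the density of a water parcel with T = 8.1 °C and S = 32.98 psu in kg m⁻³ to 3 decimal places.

T − T₀ = -1.6 K, S − S₀ = +3.20 psu.
Bracket = 1 − α·(-1.6) + β·(+3.20) = 1 + (2.544 × 10⁻³) = 1.0025440.
ρ = 1024 × 1.0025440 = 1026.605 kg m⁻³.

1026.605 kg m⁻³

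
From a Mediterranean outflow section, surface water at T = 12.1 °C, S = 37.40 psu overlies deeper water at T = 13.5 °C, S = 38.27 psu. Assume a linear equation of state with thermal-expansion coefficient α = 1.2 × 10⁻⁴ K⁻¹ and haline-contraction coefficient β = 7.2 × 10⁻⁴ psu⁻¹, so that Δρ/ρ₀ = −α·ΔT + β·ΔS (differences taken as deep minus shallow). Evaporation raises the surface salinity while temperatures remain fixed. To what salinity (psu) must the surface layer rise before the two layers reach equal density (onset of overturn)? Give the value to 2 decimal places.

Neutral buoyancy requires −α(T_deep − T_surf) + β(S_deep − S_surf′) = 0.
S_surf′ = S_deep − (α/β)·ΔT = 38.27 − (1.2 × 10⁻⁴/7.2 × 10⁻⁴)·(+1.4) = 38.0367 psu.
Increase required: 38.0367 − 37.40 = 0.6367 psu.

38.04 psu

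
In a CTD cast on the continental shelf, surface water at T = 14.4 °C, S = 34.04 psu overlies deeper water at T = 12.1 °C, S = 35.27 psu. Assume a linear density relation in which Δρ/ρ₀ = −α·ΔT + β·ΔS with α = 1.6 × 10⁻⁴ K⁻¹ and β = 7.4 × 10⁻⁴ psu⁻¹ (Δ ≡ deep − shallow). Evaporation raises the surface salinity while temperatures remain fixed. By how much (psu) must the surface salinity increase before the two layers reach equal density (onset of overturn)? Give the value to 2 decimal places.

Neutral buoyancy requires −α(T_deep − T_surf) + β(S_deep − S_surf′) = 0.
S_surf′ = S_deep − (α/β)·ΔT = 35.27 − (1.6 × 10⁻⁴/7.4 × 10⁻⁴)·(-2.3) = 35.7673 psu.
Increase required: 35.7673 − 34.04 = 1.7273 psu.

1.73 psu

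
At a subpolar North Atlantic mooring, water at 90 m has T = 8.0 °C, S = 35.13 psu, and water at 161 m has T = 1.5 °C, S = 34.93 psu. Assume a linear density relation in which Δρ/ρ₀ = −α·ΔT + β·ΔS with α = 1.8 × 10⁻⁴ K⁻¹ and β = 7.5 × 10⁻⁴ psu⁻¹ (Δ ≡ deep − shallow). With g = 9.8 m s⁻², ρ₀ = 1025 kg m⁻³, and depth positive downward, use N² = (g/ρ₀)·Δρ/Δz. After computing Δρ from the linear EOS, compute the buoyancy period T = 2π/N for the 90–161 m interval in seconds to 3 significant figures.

ΔT = -6.5 K, ΔS = -0.20 psu (deep − shallow).
Δρ/ρ₀ = −αΔT + βΔS = 1.17 × 10⁻³ − 1.50 × 10⁻⁴ = 1.02 × 10⁻³, so Δρ ≈ 1.046 kg m⁻³.
N² = (g/ρ₀)·Δρ/Δz = g·(Δρ/ρ₀)/Δz = 9.8 × 1.02 × 10⁻³ / 71 = 1.4079 × 10⁻⁴ s⁻².
N = √(1.4079 × 10⁻⁴) = 0.011865 rad s⁻¹ → T = 2π/N = 529.56 s ≈ 530 s.

530 s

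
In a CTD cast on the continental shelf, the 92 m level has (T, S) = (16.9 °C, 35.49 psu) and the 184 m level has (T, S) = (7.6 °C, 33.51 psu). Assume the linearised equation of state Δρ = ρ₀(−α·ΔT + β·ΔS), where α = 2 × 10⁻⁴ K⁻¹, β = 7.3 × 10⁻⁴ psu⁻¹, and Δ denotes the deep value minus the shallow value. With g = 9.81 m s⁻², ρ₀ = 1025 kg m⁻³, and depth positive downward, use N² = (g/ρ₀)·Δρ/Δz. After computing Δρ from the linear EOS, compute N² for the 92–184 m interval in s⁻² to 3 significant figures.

4.42 × 10⁻⁵ s⁻²

ΔT = -9.3 K, ΔS = -1.98 psu (deep − shallow).
Δρ/ρ₀ = −αΔT + βΔS = 1.86 × 10⁻³ − 1.4454 × 10⁻³ = 4.146 × 10⁻⁴, so Δρ ≈ 0.4250 kg m⁻³.
N² = (g/ρ₀)·Δρ/Δz = g·(Δρ/ρ₀)/Δz = 9.81 × 4.146 × 10⁻⁴ / 92 = 4.4209 × 10⁻⁵ s⁻² ≈ 4.42 × 10⁻⁵ s⁻².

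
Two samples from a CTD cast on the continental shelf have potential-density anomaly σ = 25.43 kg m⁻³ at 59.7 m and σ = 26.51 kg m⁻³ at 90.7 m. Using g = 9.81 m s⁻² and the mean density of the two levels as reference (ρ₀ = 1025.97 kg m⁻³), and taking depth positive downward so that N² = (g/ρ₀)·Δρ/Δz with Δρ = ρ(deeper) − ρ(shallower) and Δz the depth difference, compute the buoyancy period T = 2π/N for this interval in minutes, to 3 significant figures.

5.74 min

Δρ = 1026.51 − 1025.43 = 1.08 kg m⁻³ over Δz = 90.7 − 59.7 = 31 m.
N² = (9.81/1025.97) × (1.08/31) = 3.3312 × 10⁻⁴ s⁻².
N = √(3.3312 × 10⁻⁴) = 0.018252 rad s⁻¹, so T = 2π/N = 344.25 s = 5.7375 min ≈ 5.74 min.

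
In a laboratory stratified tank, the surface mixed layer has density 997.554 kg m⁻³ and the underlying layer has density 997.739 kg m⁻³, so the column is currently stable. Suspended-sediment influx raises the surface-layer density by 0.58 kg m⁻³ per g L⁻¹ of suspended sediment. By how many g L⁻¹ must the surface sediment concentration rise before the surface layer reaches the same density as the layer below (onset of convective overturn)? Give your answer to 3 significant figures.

0.319 g L⁻¹

Density deficit of the surface layer: 997.739 − 997.554 = 0.185 kg m⁻³.
Required change = 0.185 / 0.58 = 0.319 g L⁻¹.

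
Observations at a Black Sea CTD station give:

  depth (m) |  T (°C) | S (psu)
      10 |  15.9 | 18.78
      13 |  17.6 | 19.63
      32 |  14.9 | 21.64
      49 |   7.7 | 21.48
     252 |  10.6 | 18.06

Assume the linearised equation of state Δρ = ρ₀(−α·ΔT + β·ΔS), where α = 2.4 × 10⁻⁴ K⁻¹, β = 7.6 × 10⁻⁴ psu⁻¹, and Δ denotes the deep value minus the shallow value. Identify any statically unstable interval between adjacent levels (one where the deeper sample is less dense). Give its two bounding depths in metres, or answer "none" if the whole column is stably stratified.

Evaluate Δρ/ρ₀ = −αΔT + βΔS across each adjacent pair:
  10–13 m: −αΔT+βΔS = −(2.4 × 10⁻⁴)(+1.7)+(7.6 × 10⁻⁴)(+0.85) = 2.4 × 10⁻⁴ → stable
  13–32 m: −αΔT+βΔS = −(2.4 × 10⁻⁴)(-2.7)+(7.6 × 10⁻⁴)(+2.01) = 2.2 × 10⁻³ → stable
  32–49 m: −αΔT+βΔS = −(2.4 × 10⁻⁴)(-7.2)+(7.6 × 10⁻⁴)(-0.16) = 1.6 × 10⁻³ → stable
  49–252 m: −αΔT+βΔS = −(2.4 × 10⁻⁴)(+2.9)+(7.6 × 10⁻⁴)(-3.42) = -3.3 × 10⁻³ → UNSTABLE
The 49–252 m interval has Δρ < 0: lighter water underlies denser water.

49–252 m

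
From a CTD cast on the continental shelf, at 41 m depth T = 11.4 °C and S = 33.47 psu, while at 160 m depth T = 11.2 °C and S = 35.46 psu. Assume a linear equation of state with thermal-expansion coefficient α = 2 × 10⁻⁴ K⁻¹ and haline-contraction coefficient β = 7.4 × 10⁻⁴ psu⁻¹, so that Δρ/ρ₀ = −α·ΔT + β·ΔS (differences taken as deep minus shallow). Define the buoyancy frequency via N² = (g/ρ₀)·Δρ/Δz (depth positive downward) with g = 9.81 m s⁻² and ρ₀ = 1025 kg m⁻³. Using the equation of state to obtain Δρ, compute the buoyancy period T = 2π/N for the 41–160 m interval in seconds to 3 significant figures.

563 s

ΔT = -0.2 K, ΔS = +1.99 psu (deep − shallow).
Δρ/ρ₀ = −αΔT + βΔS = 4.00 × 10⁻⁵ + 1.4726 × 10⁻³ = 1.5126 × 10⁻³, so Δρ ≈ 1.550 kg m⁻³.
N² = (g/ρ₀)·Δρ/Δz = g·(Δρ/ρ₀)/Δz = 9.81 × 1.5126 × 10⁻³ / 119 = 1.2469 × 10⁻⁴ s⁻².
N = √(1.2469 × 10⁻⁴) = 0.011166 rad s⁻¹ → T = 2π/N = 562.71 s ≈ 563 s.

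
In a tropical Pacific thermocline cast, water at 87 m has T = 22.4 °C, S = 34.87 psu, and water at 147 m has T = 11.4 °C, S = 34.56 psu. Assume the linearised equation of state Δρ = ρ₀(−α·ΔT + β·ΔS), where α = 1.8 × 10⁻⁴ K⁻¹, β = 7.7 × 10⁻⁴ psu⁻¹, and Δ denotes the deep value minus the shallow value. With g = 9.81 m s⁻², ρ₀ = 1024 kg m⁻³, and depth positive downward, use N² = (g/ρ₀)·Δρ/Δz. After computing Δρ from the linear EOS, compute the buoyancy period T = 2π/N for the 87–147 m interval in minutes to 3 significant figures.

ΔT = -11.0 K, ΔS = -0.31 psu (deep − shallow).
Δρ/ρ₀ = −αΔT + βΔS = 1.98 × 10⁻³ − 2.387 × 10⁻⁴ = 1.7413 × 10⁻³, so Δρ ≈ 1.783 kg m⁻³.
N² = (g/ρ₀)·Δρ/Δz = g·(Δρ/ρ₀)/Δz = 9.81 × 1.7413 × 10⁻³ / 60 = 2.8470 × 10⁻⁴ s⁻².
N = √(2.8470 × 10⁻⁴) = 0.016873 rad s⁻¹ → T = 2π/N = 372.38 s = 6.2063 min ≈ 6.21 min.

6.21 min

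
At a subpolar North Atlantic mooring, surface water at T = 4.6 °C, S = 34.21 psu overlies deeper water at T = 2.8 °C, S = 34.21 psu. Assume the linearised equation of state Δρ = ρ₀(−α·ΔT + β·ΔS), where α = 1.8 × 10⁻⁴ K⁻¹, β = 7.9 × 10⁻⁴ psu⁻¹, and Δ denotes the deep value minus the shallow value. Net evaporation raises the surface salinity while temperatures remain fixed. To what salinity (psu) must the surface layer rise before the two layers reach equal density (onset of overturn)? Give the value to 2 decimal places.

Neutral buoyancy requires −α(T_deep − T_surf) + β(S_deep − S_surf′) = 0.
S_surf′ = S_deep − (α/β)·ΔT = 34.21 − (1.8 × 10⁻⁴/7.9 × 10⁻⁴)·(-1.8) = 34.6201 psu.
Increase required: 34.6201 − 34.21 = 0.4101 psu.

34.62 psu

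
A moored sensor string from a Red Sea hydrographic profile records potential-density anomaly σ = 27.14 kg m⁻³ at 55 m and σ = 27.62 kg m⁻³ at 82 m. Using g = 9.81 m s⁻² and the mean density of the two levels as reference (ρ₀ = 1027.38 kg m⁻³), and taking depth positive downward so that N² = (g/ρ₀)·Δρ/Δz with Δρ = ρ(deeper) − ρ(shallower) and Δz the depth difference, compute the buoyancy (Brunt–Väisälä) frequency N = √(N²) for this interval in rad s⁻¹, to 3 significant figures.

Δρ = 1027.62 − 1027.14 = 0.48 kg m⁻³ over Δz = 82 − 55 = 27 m.
N² = (9.81/1027.38) × (0.48/27) = 1.6975 × 10⁻⁴ s⁻².
N = √(1.6975 × 10⁻⁴) = 0.013029 rad s⁻¹ ≈ 0.0130 rad s⁻¹.

0.0130 rad s⁻¹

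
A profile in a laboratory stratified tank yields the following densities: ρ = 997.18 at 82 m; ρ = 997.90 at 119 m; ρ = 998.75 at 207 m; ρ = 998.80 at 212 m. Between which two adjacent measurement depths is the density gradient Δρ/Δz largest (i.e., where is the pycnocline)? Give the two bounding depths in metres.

82–119 m

Compute the density gradient over each adjacent pair:
  82–119 m: Δρ/Δz = 0.72/37 = 0.019 kg m⁻⁴
  119–207 m: Δρ/Δz = 0.85/88 = 9.7 × 10⁻³ kg m⁻⁴
  207–212 m: Δρ/Δz = 0.05/5 = 0.010 kg m⁻⁴
The largest gradient is in the 82–119 m interval — the pycnocline.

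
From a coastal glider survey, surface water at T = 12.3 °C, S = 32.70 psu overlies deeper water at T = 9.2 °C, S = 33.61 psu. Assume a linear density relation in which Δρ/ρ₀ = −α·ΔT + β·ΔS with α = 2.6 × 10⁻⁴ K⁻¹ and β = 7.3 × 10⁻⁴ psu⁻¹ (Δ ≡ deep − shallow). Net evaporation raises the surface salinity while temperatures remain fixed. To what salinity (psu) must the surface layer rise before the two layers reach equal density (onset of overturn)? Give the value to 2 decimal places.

34.71 psu

Neutral buoyancy requires −α(T_deep − T_surf) + β(S_deep − S_surf′) = 0.
S_surf′ = S_deep − (α/β)·ΔT = 33.61 − (2.6 × 10⁻⁴/7.3 × 10⁻⁴)·(-3.1) = 34.7141 psu.
Increase required: 34.7141 − 32.70 = 2.0141 psu.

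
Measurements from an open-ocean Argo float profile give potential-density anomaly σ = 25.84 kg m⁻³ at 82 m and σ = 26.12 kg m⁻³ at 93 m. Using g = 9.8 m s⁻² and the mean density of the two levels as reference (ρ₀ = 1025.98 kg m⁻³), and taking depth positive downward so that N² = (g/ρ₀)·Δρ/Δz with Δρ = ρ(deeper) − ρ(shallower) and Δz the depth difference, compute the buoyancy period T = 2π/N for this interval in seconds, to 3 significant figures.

403 s

Δρ = 1026.12 − 1025.84 = 0.28 kg m⁻³ over Δz = 93 − 82 = 11 m.
N² = (9.8/1025.98) × (0.28/11) = 2.4314 × 10⁻⁴ s⁻².
N = √(2.4314 × 10⁻⁴) = 0.015593 rad s⁻¹, so T = 2π/N = 402.95 s ≈ 403 s.
A positive N² confirms static stability across the interval.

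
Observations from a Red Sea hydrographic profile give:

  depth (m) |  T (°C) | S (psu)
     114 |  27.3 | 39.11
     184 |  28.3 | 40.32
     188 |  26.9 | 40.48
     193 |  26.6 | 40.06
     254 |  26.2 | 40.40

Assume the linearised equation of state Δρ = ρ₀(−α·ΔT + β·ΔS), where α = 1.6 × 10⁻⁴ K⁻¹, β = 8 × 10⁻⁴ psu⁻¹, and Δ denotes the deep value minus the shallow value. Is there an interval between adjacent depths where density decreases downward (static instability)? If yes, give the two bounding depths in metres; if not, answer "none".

Evaluate Δρ/ρ₀ = −αΔT + βΔS across each adjacent pair:
  114–184 m: −αΔT+βΔS = −(1.6 × 10⁻⁴)(+1.0)+(8 × 10⁻⁴)(+1.21) = 8.1 × 10⁻⁴ → stable
  184–188 m: −αΔT+βΔS = −(1.6 × 10⁻⁴)(-1.4)+(8 × 10⁻⁴)(+0.16) = 3.5 × 10⁻⁴ → stable
  188–193 m: −αΔT+βΔS = −(1.6 × 10⁻⁴)(-0.3)+(8 × 10⁻⁴)(-0.42) = -2.9 × 10⁻⁴ → UNSTABLE
  193–254 m: −αΔT+βΔS = −(1.6 × 10⁻⁴)(-0.4)+(8 × 10⁻⁴)(+0.34) = 3.4 × 10⁻⁴ → stable
The 188–193 m interval has Δρ < 0: lighter water underlies denser water.

188–193 m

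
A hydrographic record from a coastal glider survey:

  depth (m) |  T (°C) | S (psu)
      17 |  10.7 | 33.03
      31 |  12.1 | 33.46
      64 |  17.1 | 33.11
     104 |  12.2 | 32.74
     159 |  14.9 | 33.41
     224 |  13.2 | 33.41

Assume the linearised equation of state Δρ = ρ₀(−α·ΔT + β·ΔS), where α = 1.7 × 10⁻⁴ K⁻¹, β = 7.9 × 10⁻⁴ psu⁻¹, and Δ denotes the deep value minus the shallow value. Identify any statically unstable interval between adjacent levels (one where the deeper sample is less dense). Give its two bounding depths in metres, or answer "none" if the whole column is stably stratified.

31–64 m

Evaluate Δρ/ρ₀ = −αΔT + βΔS across each adjacent pair:
  17–31 m: −αΔT+βΔS = −(1.7 × 10⁻⁴)(+1.4)+(7.9 × 10⁻⁴)(+0.43) = 1.0 × 10⁻⁴ → stable
  31–64 m: −αΔT+βΔS = −(1.7 × 10⁻⁴)(+5.0)+(7.9 × 10⁻⁴)(-0.35) = -1.1 × 10⁻³ → UNSTABLE
  64–104 m: −αΔT+βΔS = −(1.7 × 10⁻⁴)(-4.9)+(7.9 × 10⁻⁴)(-0.37) = 5.4 × 10⁻⁴ → stable
  104–159 m: −αΔT+βΔS = −(1.7 × 10⁻⁴)(+2.7)+(7.9 × 10⁻⁴)(+0.67) = 7.0 × 10⁻⁵ → stable
  159–224 m: −αΔT+βΔS = −(1.7 × 10⁻⁴)(-1.7)+(7.9 × 10⁻⁴)(+0.00) = 2.9 × 10⁻⁴ → stable
The 31–64 m interval has Δρ < 0: lighter water underlies denser water.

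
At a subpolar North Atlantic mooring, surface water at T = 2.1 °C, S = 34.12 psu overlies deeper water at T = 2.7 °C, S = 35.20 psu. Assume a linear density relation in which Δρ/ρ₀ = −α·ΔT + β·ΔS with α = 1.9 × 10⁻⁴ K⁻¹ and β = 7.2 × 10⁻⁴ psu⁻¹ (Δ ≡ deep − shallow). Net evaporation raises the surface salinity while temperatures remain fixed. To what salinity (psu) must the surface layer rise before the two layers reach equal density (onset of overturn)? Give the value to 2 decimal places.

35.04 psu

Neutral buoyancy requires −α(T_deep − T_surf) + β(S_deep − S_surf′) = 0.
S_surf′ = S_deep − (α/β)·ΔT = 35.20 − (1.9 × 10⁻⁴/7.2 × 10⁻⁴)·(+0.6) = 35.0417 psu.
Increase required: 35.0417 − 34.12 = 0.9217 psu.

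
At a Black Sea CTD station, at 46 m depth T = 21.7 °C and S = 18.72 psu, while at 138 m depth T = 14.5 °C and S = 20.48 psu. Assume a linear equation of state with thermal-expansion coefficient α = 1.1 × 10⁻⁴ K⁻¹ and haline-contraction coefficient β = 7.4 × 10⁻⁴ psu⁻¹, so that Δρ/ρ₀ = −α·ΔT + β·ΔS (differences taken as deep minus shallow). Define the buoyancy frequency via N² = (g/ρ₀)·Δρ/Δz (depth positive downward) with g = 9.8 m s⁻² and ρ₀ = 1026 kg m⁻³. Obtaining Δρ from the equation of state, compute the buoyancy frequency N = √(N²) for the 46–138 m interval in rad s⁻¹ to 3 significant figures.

ΔT = -7.2 K, ΔS = +1.76 psu (deep − shallow).
Δρ/ρ₀ = −αΔT + βΔS = 7.92 × 10⁻⁴ + 1.3024 × 10⁻³ = 2.0944 × 10⁻³, so Δρ ≈ 2.149 kg m⁻³.
N² = (g/ρ₀)·Δρ/Δz = g·(Δρ/ρ₀)/Δz = 9.8 × 2.0944 × 10⁻³ / 92 = 2.2310 × 10⁻⁴ s⁻².
N = √(2.2310 × 10⁻⁴) = 0.014937 rad s⁻¹ ≈ 0.0149 rad s⁻¹.

0.0149 rad s⁻¹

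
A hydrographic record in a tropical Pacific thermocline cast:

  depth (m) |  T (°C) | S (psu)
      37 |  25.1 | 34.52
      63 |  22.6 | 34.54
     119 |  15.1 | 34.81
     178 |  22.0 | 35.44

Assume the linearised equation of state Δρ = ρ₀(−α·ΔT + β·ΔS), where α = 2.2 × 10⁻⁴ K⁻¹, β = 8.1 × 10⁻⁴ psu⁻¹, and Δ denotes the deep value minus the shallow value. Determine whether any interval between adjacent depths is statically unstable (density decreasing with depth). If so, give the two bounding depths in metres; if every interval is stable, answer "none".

Evaluate Δρ/ρ₀ = −αΔT + βΔS across each adjacent pair:
  37–63 m: −αΔT+βΔS = −(2.2 × 10⁻⁴)(-2.5)+(8.1 × 10⁻⁴)(+0.02) = 5.7 × 10⁻⁴ → stable
  63–119 m: −αΔT+βΔS = −(2.2 × 10⁻⁴)(-7.5)+(8.1 × 10⁻⁴)(+0.27) = 1.9 × 10⁻³ → stable
  119–178 m: −αΔT+βΔS = −(2.2 × 10⁻⁴)(+6.9)+(8.1 × 10⁻⁴)(+0.63) = -1.0 × 10⁻³ → UNSTABLE
The 119–178 m interval has Δρ < 0: lighter water underlies denser water.

119–178 m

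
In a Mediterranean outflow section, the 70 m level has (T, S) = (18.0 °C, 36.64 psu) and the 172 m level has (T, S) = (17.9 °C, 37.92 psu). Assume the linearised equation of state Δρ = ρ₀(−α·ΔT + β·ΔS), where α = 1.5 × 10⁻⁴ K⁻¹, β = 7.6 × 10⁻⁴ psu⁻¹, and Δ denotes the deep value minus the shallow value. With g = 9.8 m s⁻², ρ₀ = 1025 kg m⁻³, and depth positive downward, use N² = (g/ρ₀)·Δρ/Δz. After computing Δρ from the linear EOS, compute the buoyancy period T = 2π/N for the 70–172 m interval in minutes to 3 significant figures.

ΔT = -0.1 K, ΔS = +1.28 psu (deep − shallow).
Δρ/ρ₀ = −αΔT + βΔS = 1.50 × 10⁻⁵ + 9.728 × 10⁻⁴ = 9.878 × 10⁻⁴, so Δρ ≈ 1.012 kg m⁻³.
N² = (g/ρ₀)·Δρ/Δz = g·(Δρ/ρ₀)/Δz = 9.8 × 9.878 × 10⁻⁴ / 102 = 9.4906 × 10⁻⁵ s⁻².
N = √(9.4906 × 10⁻⁵) = 9.7420 × 10⁻³ rad s⁻¹ → T = 2π/N = 644.96 s = 10.749 min ≈ 10.7 min.

10.7 min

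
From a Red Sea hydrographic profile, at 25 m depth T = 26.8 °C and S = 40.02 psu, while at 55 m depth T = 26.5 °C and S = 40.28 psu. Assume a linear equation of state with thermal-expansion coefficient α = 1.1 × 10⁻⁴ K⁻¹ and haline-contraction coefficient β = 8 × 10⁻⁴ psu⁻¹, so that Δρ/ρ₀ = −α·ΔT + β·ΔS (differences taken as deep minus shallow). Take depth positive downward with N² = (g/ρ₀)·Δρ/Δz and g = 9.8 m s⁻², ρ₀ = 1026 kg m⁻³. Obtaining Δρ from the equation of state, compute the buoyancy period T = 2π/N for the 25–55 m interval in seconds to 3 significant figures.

708 s

ΔT = -0.3 K, ΔS = +0.26 psu (deep − shallow).
Δρ/ρ₀ = −αΔT + βΔS = 3.30 × 10⁻⁵ + 2.08 × 10⁻⁴ = 2.41 × 10⁻⁴, so Δρ ≈ 0.2473 kg m⁻³.
N² = (g/ρ₀)·Δρ/Δz = g·(Δρ/ρ₀)/Δz = 9.8 × 2.41 × 10⁻⁴ / 30 = 7.8727 × 10⁻⁵ s⁻².
N = √(7.8727 × 10⁻⁵) = 8.8728 × 10⁻³ rad s⁻¹ → T = 2π/N = 708.14 s ≈ 708 s.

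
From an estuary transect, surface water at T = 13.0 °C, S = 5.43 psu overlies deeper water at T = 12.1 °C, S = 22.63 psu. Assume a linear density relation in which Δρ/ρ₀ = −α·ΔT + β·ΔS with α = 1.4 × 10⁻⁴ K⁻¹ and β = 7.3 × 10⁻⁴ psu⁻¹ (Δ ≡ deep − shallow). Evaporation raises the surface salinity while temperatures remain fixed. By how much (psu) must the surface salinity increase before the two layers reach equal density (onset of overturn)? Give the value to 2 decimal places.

17.37 psu

Neutral buoyancy requires −α(T_deep − T_surf) + β(S_deep − S_surf′) = 0.
S_surf′ = S_deep − (α/β)·ΔT = 22.63 − (1.4 × 10⁻⁴/7.3 × 10⁻⁴)·(-0.9) = 22.8026 psu.
Increase required: 22.8026 − 5.43 = 17.3726 psu.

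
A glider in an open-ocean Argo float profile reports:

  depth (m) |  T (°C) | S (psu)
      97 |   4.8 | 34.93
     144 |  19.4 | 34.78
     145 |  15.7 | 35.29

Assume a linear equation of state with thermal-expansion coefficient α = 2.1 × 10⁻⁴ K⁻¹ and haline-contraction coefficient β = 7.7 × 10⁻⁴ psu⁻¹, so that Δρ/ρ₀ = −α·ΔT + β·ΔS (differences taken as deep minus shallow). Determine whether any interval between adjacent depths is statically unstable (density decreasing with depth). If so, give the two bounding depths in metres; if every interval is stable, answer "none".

97–144 m

Evaluate Δρ/ρ₀ = −αΔT + βΔS across each adjacent pair:
  97–144 m: −αΔT+βΔS = −(2.1 × 10⁻⁴)(+14.6)+(7.7 × 10⁻⁴)(-0.15) = -3.2 × 10⁻³ → UNSTABLE
  144–145 m: −αΔT+βΔS = −(2.1 × 10⁻⁴)(-3.7)+(7.7 × 10⁻⁴)(+0.51) = 1.2 × 10⁻³ → stable
The 97–144 m interval has Δρ < 0: lighter water underlies denser water.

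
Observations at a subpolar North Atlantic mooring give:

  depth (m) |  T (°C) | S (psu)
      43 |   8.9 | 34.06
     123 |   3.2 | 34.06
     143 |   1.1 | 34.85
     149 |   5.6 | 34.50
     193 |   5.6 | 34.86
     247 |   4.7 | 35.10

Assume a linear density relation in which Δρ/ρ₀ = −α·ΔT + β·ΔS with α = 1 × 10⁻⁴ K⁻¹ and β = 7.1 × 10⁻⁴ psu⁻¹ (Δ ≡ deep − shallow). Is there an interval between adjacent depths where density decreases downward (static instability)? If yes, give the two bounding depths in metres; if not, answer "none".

Evaluate Δρ/ρ₀ = −αΔT + βΔS across each adjacent pair:
  43–123 m: −αΔT+βΔS = −(1 × 10⁻⁴)(-5.7)+(7.1 × 10⁻⁴)(+0.00) = 5.7 × 10⁻⁴ → stable
  123–143 m: −αΔT+βΔS = −(1 × 10⁻⁴)(-2.1)+(7.1 × 10⁻⁴)(+0.79) = 7.7 × 10⁻⁴ → stable
  143–149 m: −αΔT+βΔS = −(1 × 10⁻⁴)(+4.5)+(7.1 × 10⁻⁴)(-0.35) = -7.0 × 10⁻⁴ → UNSTABLE
  149–193 m: −αΔT+βΔS = −(1 × 10⁻⁴)(+0.0)+(7.1 × 10⁻⁴)(+0.36) = 2.6 × 10⁻⁴ → stable
  193–247 m: −αΔT+βΔS = −(1 × 10⁻⁴)(-0.9)+(7.1 × 10⁻⁴)(+0.24) = 2.6 × 10⁻⁴ → stable
The 143–149 m interval has Δρ < 0: lighter water underlies denser water.

143–149 m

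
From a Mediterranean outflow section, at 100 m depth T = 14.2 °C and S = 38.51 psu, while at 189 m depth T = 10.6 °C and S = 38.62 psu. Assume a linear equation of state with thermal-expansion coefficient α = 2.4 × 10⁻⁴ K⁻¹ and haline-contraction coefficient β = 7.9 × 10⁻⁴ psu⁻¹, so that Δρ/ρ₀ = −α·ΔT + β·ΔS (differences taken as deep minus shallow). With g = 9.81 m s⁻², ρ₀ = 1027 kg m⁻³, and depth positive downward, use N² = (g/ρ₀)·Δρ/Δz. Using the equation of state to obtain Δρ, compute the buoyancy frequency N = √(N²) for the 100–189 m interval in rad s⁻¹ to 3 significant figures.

ΔT = -3.6 K, ΔS = +0.11 psu (deep − shallow).
Δρ/ρ₀ = −αΔT + βΔS = 8.64 × 10⁻⁴ + 8.69 × 10⁻⁵ = 9.509 × 10⁻⁴, so Δρ ≈ 0.9766 kg m⁻³.
N² = (g/ρ₀)·Δρ/Δz = g·(Δρ/ρ₀)/Δz = 9.81 × 9.509 × 10⁻⁴ / 89 = 1.0481 × 10⁻⁴ s⁻².
N = √(1.0481 × 10⁻⁴) = 0.010238 rad s⁻¹ ≈ 0.0102 rad s⁻¹.

0.0102 rad s⁻¹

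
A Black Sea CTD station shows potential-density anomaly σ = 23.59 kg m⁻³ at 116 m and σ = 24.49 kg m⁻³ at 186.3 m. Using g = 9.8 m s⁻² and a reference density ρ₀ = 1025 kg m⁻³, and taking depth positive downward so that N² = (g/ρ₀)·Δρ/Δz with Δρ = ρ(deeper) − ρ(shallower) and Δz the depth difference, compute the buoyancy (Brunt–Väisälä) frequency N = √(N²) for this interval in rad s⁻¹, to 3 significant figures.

0.0111 rad s⁻¹

Δρ = 1024.49 − 1023.59 = 0.90 kg m⁻³ over Δz = 186.3 − 116 = 70.3 m.
N² = (9.8/1025) × (0.90/70.3) = 1.2240 × 10⁻⁴ s⁻².
N = √(1.2240 × 10⁻⁴) = 0.011063 rad s⁻¹ ≈ 0.0111 rad s⁻¹.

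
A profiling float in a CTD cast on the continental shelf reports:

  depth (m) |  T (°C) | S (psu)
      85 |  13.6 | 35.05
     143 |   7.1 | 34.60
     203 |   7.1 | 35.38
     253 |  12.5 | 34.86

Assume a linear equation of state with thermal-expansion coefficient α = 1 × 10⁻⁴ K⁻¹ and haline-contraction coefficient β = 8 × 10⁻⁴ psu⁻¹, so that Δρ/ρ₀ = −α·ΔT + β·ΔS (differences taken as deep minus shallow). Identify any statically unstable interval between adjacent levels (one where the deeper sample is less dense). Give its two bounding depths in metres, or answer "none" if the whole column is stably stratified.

Evaluate Δρ/ρ₀ = −αΔT + βΔS across each adjacent pair:
  85–143 m: −αΔT+βΔS = −(1 × 10⁻⁴)(-6.5)+(8 × 10⁻⁴)(-0.45) = 2.9 × 10⁻⁴ → stable
  143–203 m: −αΔT+βΔS = −(1 × 10⁻⁴)(+0.0)+(8 × 10⁻⁴)(+0.78) = 6.2 × 10⁻⁴ → stable
  203–253 m: −αΔT+βΔS = −(1 × 10⁻⁴)(+5.4)+(8 × 10⁻⁴)(-0.52) = -9.6 × 10⁻⁴ → UNSTABLE
The 203–253 m interval has Δρ < 0: lighter water underlies denser water.

203–253 m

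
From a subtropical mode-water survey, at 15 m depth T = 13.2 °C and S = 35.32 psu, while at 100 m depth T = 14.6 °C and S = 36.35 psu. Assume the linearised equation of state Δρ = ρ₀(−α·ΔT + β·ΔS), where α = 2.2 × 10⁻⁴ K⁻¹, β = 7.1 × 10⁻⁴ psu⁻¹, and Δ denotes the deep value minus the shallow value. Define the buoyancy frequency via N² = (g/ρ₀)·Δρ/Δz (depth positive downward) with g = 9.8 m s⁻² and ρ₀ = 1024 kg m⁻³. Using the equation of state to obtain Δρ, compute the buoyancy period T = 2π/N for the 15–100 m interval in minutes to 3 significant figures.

15.0 min

ΔT = +1.4 K, ΔS = +1.03 psu (deep − shallow).
Δρ/ρ₀ = −αΔT + βΔS = -3.08 × 10⁻⁴ + 7.313 × 10⁻⁴ = 4.233 × 10⁻⁴, so Δρ ≈ 0.4335 kg m⁻³.
N² = (g/ρ₀)·Δρ/Δz = g·(Δρ/ρ₀)/Δz = 9.8 × 4.233 × 10⁻⁴ / 85 = 4.8804 × 10⁻⁵ s⁻².
N = √(4.8804 × 10⁻⁵) = 6.9860 × 10⁻³ rad s⁻¹ → T = 2π/N = 899.40 s = 14.990 min ≈ 15.0 min.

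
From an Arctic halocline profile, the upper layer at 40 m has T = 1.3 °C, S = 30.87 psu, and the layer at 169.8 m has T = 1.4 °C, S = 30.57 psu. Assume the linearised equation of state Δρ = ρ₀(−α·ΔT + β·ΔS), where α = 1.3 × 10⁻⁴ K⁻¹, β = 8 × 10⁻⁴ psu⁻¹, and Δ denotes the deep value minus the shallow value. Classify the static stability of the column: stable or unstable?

unstable

ΔT = 1.4 − 1.3 = +0.1 K and ΔS = 30.57 − 30.87 = -0.30 psu (deep − shallow).
−αΔT = -1.30 × 10⁻⁵; βΔS = -2.40 × 10⁻⁴; sum Δρ/ρ₀ = -2.53 × 10⁻⁴.
Δρ/ρ₀ < 0, so Δρ < 0: deeper water is lighter → statically unstable; the column would overturn.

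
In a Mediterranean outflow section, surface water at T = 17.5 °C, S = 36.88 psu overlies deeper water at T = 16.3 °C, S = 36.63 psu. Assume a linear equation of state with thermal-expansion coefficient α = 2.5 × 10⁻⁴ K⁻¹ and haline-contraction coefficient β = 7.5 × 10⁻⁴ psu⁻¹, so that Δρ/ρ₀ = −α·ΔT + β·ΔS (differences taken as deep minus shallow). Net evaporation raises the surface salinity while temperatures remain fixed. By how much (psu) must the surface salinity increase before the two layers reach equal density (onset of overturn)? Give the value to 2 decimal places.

0.15 psu

Neutral buoyancy requires −α(T_deep − T_surf) + β(S_deep − S_surf′) = 0.
S_surf′ = S_deep − (α/β)·ΔT = 36.63 − (2.5 × 10⁻⁴/7.5 × 10⁻⁴)·(-1.2) = 37.0300 psu.
Increase required: 37.0300 − 36.88 = 0.1500 psu.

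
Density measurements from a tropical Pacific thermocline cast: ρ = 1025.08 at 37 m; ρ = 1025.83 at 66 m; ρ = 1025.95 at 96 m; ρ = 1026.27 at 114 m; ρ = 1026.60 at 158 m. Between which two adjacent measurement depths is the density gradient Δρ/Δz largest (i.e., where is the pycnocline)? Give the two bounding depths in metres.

37–66 m

Compute the density gradient over each adjacent pair:
  37–66 m: Δρ/Δz = 0.75/29 = 0.026 kg m⁻⁴
  66–96 m: Δρ/Δz = 0.12/30 = 4.0 × 10⁻³ kg m⁻⁴
  96–114 m: Δρ/Δz = 0.32/18 = 0.018 kg m⁻⁴
  114–158 m: Δρ/Δz = 0.33/44 = 7.5 × 10⁻³ kg m⁻⁴
The largest gradient is in the 37–66 m interval — the pycnocline.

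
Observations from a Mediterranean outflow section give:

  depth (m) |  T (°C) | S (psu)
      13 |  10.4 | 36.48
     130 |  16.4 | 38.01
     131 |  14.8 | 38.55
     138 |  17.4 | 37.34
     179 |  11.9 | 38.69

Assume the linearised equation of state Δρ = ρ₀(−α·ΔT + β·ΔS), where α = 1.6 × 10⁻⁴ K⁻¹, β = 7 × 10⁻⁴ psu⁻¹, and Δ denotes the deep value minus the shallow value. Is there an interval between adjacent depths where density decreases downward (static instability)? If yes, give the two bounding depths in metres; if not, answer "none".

Evaluate Δρ/ρ₀ = −αΔT + βΔS across each adjacent pair:
  13–130 m: −αΔT+βΔS = −(1.6 × 10⁻⁴)(+6.0)+(7 × 10⁻⁴)(+1.53) = 1.1 × 10⁻⁴ → stable
  130–131 m: −αΔT+βΔS = −(1.6 × 10⁻⁴)(-1.6)+(7 × 10⁻⁴)(+0.54) = 6.3 × 10⁻⁴ → stable
  131–138 m: −αΔT+βΔS = −(1.6 × 10⁻⁴)(+2.6)+(7 × 10⁻⁴)(-1.21) = -1.3 × 10⁻³ → UNSTABLE
  138–179 m: −αΔT+βΔS = −(1.6 × 10⁻⁴)(-5.5)+(7 × 10⁻⁴)(+1.35) = 1.8 × 10⁻³ → stable
The 131–138 m interval has Δρ < 0: lighter water underlies denser water.

131–138 m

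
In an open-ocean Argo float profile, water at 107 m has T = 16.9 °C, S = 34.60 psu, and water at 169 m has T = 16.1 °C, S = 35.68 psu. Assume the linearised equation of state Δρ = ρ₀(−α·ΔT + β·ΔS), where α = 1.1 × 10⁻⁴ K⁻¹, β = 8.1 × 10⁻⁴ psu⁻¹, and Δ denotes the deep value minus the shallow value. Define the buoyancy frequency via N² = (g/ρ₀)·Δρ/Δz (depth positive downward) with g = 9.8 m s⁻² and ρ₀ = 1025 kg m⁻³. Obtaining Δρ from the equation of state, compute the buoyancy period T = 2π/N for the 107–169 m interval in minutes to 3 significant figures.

ΔT = -0.8 K, ΔS = +1.08 psu (deep − shallow).
Δρ/ρ₀ = −αΔT + βΔS = 8.80 × 10⁻⁵ + 8.748 × 10⁻⁴ = 9.628 × 10⁻⁴, so Δρ ≈ 0.9869 kg m⁻³.
N² = (g/ρ₀)·Δρ/Δz = g·(Δρ/ρ₀)/Δz = 9.8 × 9.628 × 10⁻⁴ / 62 = 1.5218 × 10⁻⁴ s⁻².
N = √(1.5218 × 10⁻⁴) = 0.012336 rad s⁻¹ → T = 2π/N = 509.34 s = 8.4890 min ≈ 8.49 min.

8.49 min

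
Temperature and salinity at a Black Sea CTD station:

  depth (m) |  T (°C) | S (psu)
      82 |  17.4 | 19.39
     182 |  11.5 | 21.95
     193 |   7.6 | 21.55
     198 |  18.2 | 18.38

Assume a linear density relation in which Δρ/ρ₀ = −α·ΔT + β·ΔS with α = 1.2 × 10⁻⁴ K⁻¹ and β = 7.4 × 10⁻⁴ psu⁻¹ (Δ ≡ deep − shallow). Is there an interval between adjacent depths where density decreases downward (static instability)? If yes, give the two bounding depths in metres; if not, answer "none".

Evaluate Δρ/ρ₀ = −αΔT + βΔS across each adjacent pair:
  82–182 m: −αΔT+βΔS = −(1.2 × 10⁻⁴)(-5.9)+(7.4 × 10⁻⁴)(+2.56) = 2.6 × 10⁻³ → stable
  182–193 m: −αΔT+βΔS = −(1.2 × 10⁻⁴)(-3.9)+(7.4 × 10⁻⁴)(-0.40) = 1.7 × 10⁻⁴ → stable
  193–198 m: −αΔT+βΔS = −(1.2 × 10⁻⁴)(+10.6)+(7.4 × 10⁻⁴)(-3.17) = -3.6 × 10⁻³ → UNSTABLE
The 193–198 m interval has Δρ < 0: lighter water underlies denser water.

193–198 m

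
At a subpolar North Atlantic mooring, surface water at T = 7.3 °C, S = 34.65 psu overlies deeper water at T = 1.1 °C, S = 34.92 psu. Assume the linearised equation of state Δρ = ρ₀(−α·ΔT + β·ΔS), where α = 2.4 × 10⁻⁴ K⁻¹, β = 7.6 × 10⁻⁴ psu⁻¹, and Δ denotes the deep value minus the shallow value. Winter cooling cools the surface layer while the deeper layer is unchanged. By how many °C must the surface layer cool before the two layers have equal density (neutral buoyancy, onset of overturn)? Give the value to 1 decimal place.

Neutral buoyancy requires Δρ = 0, i.e. −α(T_deep − T_surf′) + β(S_deep − S_surf) = 0.
T_surf′ = T_deep − (β/α)·ΔS = 1.1 − (7.6 × 10⁻⁴/2.4 × 10⁻⁴)·(+0.27) = 0.245 °C.
Cooling required: 7.3 − (0.245) = 7.055 °C.

7.1 °C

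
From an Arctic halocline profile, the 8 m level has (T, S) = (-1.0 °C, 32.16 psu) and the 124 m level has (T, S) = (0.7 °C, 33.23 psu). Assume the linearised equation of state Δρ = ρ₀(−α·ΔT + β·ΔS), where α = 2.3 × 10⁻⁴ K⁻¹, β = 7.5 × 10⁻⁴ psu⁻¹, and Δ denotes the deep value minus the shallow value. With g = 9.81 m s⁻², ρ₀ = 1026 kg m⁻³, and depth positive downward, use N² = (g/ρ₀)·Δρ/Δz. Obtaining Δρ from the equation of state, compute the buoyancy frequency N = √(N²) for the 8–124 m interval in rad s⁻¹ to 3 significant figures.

5.90 × 10⁻³ rad s⁻¹

ΔT = +1.7 K, ΔS = +1.07 psu (deep − shallow).
Δρ/ρ₀ = −αΔT + βΔS = -3.91 × 10⁻⁴ + 8.025 × 10⁻⁴ = 4.115 × 10⁻⁴, so Δρ ≈ 0.4222 kg m⁻³.
N² = (g/ρ₀)·Δρ/Δz = g·(Δρ/ρ₀)/Δz = 9.81 × 4.115 × 10⁻⁴ / 116 = 3.4800 × 10⁻⁵ s⁻².
N = √(3.4800 × 10⁻⁵) = 5.8992 × 10⁻³ rad s⁻¹ ≈ 5.90 × 10⁻³ rad s⁻¹.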